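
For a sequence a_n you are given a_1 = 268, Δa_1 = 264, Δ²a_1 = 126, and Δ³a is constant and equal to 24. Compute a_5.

Build the table forward from the leading diagonal:
Δ³: 24, 24, 24, 24, 24
Δ²: 126, 150, 174, 198, 222
Δ: 264, 390, 540, 714, 912
a: 268, 532, 922, 1462, 2176

2176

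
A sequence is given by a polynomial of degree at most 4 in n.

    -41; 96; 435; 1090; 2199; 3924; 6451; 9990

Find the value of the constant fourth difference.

D1: 137, 339, 655, 1109, 1725, 2527, 3539
D2: 202, 316, 454, 616, 802, 1012
D3: 114, 138, 162, 186, 210
D4: 24, 24, 24, 24

24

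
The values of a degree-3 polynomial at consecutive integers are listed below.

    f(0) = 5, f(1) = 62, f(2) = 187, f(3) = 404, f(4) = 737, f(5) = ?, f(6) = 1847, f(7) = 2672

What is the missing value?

1210

Using the first 5 terms:
First differences: 57  125  217  333
Second differences: 68  92  116
Third differences: 24  24
Constant third difference = 24.
Extend forward: 116 + 24 = 140;  333 + 140 = 473;  737 + 473 = 1210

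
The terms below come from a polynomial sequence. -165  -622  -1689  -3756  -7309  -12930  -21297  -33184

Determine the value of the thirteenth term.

First differences: -457, -1067, -2067, -3553, -5621, -8367, -11887
Second differences: -610, -1000, -1486, -2068, -2746, -3520
Third differences: -390, -486, -582, -678, -774
Fourth differences: -96, -96, -96, -96
The fourth differences are constant (-96).
-774 − 96 = -870;  -3520 − 870 = -4390;  -11887 − 4390 = -16277;  -33184 − 16277 = -49461
-870 − 96 = -966;  -4390 − 966 = -5356;  -16277 − 5356 = -21633;  -49461 − 21633 = -71094
-966 − 96 = -1062;  -5356 − 1062 = -6418;  -21633 − 6418 = -28051;  -71094 − 28051 = -99145
-1062 − 96 = -1158;  -6418 − 1158 = -7576;  -28051 − 7576 = -35627;  -99145 − 35627 = -134772
-1158 − 96 = -1254;  -7576 − 1254 = -8830;  -35627 − 8830 = -44457;  -134772 − 44457 = -179229

-179229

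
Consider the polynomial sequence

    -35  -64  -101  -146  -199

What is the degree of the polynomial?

Δ: -29, -37, -45, -53
Δ²: -8, -8, -8
The second differences are constant, so the polynomial has degree 2.

2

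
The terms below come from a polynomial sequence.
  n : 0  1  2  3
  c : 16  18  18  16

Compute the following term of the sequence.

12

First differences: 2, 0, -2
Second differences: -2, -2
The second differences are constant (-2).
-2 − 2 = -4;  16 − 4 = 12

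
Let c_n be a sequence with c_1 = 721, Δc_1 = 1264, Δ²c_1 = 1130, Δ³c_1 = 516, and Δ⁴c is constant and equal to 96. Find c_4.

Build the table forward from the leading diagonal:
Fourth differences: 96  96  96  96
Third differences: 516  612  708  804
Second differences: 1130  1646  2258  2966
First differences: 1264  2394  4040  6298
c: 721  1985  4379  8419

8419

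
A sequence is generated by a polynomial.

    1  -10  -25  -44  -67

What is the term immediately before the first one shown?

D1: -11, -15, -19, -23
D2: -4, -4, -4
The second differences are constant at -4.
Work back: -11 + 4 = -7;  1 + 7 = 8

8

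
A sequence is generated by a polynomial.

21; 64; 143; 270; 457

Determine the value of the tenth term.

D1: 43, 79, 127, 187
D2: 36, 48, 60
D3: 12, 12
The third differences are constant (12).
60 + 12 = 72;  187 + 72 = 259;  457 + 259 = 716
72 + 12 = 84;  259 + 84 = 343;  716 + 343 = 1059
84 + 12 = 96;  343 + 96 = 439;  1059 + 439 = 1498
96 + 12 = 108;  439 + 108 = 547;  1498 + 547 = 2045
108 + 12 = 120;  547 + 120 = 667;  2045 + 667 = 2712

2712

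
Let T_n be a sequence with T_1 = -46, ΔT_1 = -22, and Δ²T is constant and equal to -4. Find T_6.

-196

Build the table forward from the leading diagonal:
Second differences: -4, -4, -4, -4, -4, -4
First differences: -22, -26, -30, -34, -38, -42
T: -46, -68, -94, -124, -158, -196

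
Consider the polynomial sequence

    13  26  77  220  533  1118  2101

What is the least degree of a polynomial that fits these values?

4

D1: 13, 51, 143, 313, 585, 983
D2: 38, 92, 170, 272, 398
D3: 54, 78, 102, 126
D4: 24, 24, 24
The fourth differences are constant, so the polynomial has degree 4.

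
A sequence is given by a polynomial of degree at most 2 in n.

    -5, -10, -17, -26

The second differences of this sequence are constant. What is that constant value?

D1: -5, -7, -9
D2: -2, -2

-2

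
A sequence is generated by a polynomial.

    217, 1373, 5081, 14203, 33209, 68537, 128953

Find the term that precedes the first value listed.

-1

1156  3708  9122  19006  35328  60416
2552  5414  9884  16322  25088
2862  4470  6438  8766
1608  1968  2328
360  360
The fifth differences are constant at 360.
Work back: 1608 − 360 = 1248;  2862 − 1248 = 1614;  2552 − 1614 = 938;  1156 − 938 = 218;  217 − 218 = -1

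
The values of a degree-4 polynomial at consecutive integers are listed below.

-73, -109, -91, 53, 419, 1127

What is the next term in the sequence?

2321

First differences: -36, 18, 144, 366, 708
Second differences: 54, 126, 222, 342
Third differences: 72, 96, 120
Fourth differences: 24, 24
The fourth differences are constant (24).
120 + 24 = 144;  342 + 144 = 486;  708 + 486 = 1194;  1127 + 1194 = 2321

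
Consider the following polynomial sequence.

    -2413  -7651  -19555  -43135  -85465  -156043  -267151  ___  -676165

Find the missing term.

Using the first 7 terms:
D1: -5238, -11904, -23580, -42330, -70578, -111108
D2: -6666, -11676, -18750, -28248, -40530
D3: -5010, -7074, -9498, -12282
D4: -2064, -2424, -2784
D5: -360, -360
Constant fifth difference = -360.
Extend forward: -2784 − 360 = -3144;  -12282 − 3144 = -15426;  -40530 − 15426 = -55956;  -111108 − 55956 = -167064;  -267151 − 167064 = -434215

-434215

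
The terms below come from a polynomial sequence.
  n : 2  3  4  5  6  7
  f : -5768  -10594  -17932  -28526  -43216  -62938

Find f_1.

Δ: -4826, -7338, -10594, -14690, -19722
Δ²: -2512, -3256, -4096, -5032
Δ³: -744, -840, -936
Δ⁴: -96, -96
The fourth differences are constant at -96.
Work back: -744 + 96 = -648;  -2512 + 648 = -1864;  -4826 + 1864 = -2962;  -5768 + 2962 = -2806

-2806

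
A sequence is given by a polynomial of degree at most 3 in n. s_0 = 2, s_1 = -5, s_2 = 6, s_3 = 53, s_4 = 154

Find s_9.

First differences: -7 , 11 , 47 , 101
Second differences: 18 , 36 , 54
Third differences: 18 , 18
The third differences are constant (18).
54 + 18 = 72;  101 + 72 = 173;  154 + 173 = 327
72 + 18 = 90;  173 + 90 = 263;  327 + 263 = 590
90 + 18 = 108;  263 + 108 = 371;  590 + 371 = 961
108 + 18 = 126;  371 + 126 = 497;  961 + 497 = 1458
126 + 18 = 144;  497 + 144 = 641;  1458 + 641 = 2099

2099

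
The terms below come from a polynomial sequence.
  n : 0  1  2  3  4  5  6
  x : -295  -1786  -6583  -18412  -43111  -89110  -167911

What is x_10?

-1175575

First differences: -1491  -4797  -11829  -24699  -45999  -78801
Second differences: -3306  -7032  -12870  -21300  -32802
Third differences: -3726  -5838  -8430  -11502
Fourth differences: -2112  -2592  -3072
Fifth differences: -480  -480
The fifth differences are constant (-480).
-3072 − 480 = -3552;  -11502 − 3552 = -15054;  -32802 − 15054 = -47856;  -78801 − 47856 = -126657;  -167911 − 126657 = -294568
-3552 − 480 = -4032;  -15054 − 4032 = -19086;  -47856 − 19086 = -66942;  -126657 − 66942 = -193599;  -294568 − 193599 = -488167
-4032 − 480 = -4512;  -19086 − 4512 = -23598;  -66942 − 23598 = -90540;  -193599 − 90540 = -284139;  -488167 − 284139 = -772306
-4512 − 480 = -4992;  -23598 − 4992 = -28590;  -90540 − 28590 = -119130;  -284139 − 119130 = -403269;  -772306 − 403269 = -1175575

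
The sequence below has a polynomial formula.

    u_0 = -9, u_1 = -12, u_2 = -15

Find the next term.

Δ: -3 , -3
First differences constant at -3.
-15 − 3 = -18

-18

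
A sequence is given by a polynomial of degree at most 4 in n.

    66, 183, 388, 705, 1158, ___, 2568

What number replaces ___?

Using the first 5 terms:
D1: 117, 205, 317, 453
D2: 88, 112, 136
D3: 24, 24
Constant third difference = 24.
Extend forward: 136 + 24 = 160;  453 + 160 = 613;  1158 + 613 = 1771

1771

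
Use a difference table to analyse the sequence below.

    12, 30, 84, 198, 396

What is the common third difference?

24

D1: 18, 54, 114, 198
D2: 36, 60, 84
D3: 24, 24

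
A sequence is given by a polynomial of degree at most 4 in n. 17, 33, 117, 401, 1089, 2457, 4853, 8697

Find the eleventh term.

D1: 16, 84, 284, 688, 1368, 2396, 3844
D2: 68, 200, 404, 680, 1028, 1448
D3: 132, 204, 276, 348, 420
D4: 72, 72, 72, 72
The fourth differences are constant (72).
420 + 72 = 492;  1448 + 492 = 1940;  3844 + 1940 = 5784;  8697 + 5784 = 14481
492 + 72 = 564;  1940 + 564 = 2504;  5784 + 2504 = 8288;  14481 + 8288 = 22769
564 + 72 = 636;  2504 + 636 = 3140;  8288 + 3140 = 11428;  22769 + 11428 = 34197

34197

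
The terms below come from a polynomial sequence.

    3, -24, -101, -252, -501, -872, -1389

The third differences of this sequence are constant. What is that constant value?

-24

D1: -27, -77, -151, -249, -371, -517
D2: -50, -74, -98, -122, -146
D3: -24, -24, -24, -24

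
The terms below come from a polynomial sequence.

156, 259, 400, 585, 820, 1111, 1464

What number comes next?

1885

D1: 103, 141, 185, 235, 291, 353
D2: 38, 44, 50, 56, 62
D3: 6, 6, 6, 6
The third differences are constant (6).
62 + 6 = 68;  353 + 68 = 421;  1464 + 421 = 1885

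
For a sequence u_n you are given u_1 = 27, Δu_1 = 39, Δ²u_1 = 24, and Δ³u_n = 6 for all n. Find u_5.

Build the table forward from the leading diagonal:
D3: 6, 6, 6, 6, 6
D2: 24, 30, 36, 42, 48
D1: 39, 63, 93, 129, 171
u: 27, 66, 129, 222, 351

351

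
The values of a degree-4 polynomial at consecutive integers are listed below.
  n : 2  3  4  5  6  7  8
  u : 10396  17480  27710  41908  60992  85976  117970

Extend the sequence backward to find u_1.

5732

Δ: 7084  10230  14198  19084  24984  31994
Δ²: 3146  3968  4886  5900  7010
Δ³: 822  918  1014  1110
Δ⁴: 96  96  96
The fourth differences are constant at 96.
Work back: 822 − 96 = 726;  3146 − 726 = 2420;  7084 − 2420 = 4664;  10396 − 4664 = 5732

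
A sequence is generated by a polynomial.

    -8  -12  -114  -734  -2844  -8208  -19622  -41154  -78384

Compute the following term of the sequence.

-138644

Δ: -4  -102  -620  -2110  -5364  -11414  -21532  -37230
Δ²: -98  -518  -1490  -3254  -6050  -10118  -15698
Δ³: -420  -972  -1764  -2796  -4068  -5580
Δ⁴: -552  -792  -1032  -1272  -1512
Δ⁵: -240  -240  -240  -240
Fifth differences constant at -240.
-1512 − 240 = -1752;  -5580 − 1752 = -7332;  -15698 − 7332 = -23030;  -37230 − 23030 = -60260;  -78384 − 60260 = -138644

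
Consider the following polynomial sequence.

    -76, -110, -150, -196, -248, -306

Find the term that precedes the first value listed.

-48

First differences: -34  -40  -46  -52  -58
Second differences: -6  -6  -6  -6
The second differences are constant at -6.
Work back: -34 + 6 = -28;  -76 + 28 = -48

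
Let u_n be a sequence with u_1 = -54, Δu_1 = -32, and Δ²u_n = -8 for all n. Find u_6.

Build the table forward from the leading diagonal:
D2: -8  -8  -8  -8  -8  -8
D1: -32  -40  -48  -56  -64  -72
u: -54  -86  -126  -174  -230  -294

-294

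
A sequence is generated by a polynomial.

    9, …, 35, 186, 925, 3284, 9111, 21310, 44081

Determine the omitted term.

16

Using the last 7 terms:
151  739  2359  5827  12199  22771
588  1620  3468  6372  10572
1032  1848  2904  4200
816  1056  1296
240  240
Constant fifth difference = 240.
Extend backward: 816 − 240 = 576;  1032 − 576 = 456;  588 − 456 = 132;  151 − 132 = 19;  35 − 19 = 16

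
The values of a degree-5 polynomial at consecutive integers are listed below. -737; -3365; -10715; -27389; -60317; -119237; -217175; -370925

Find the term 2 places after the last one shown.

-934757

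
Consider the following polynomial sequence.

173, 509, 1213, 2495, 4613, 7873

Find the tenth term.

40133

336 , 704 , 1282 , 2118 , 3260
368 , 578 , 836 , 1142
210 , 258 , 306
48 , 48
Constant fourth difference = 48, so extend:
306 + 48 = 354;  1142 + 354 = 1496;  3260 + 1496 = 4756;  7873 + 4756 = 12629
354 + 48 = 402;  1496 + 402 = 1898;  4756 + 1898 = 6654;  12629 + 6654 = 19283
402 + 48 = 450;  1898 + 450 = 2348;  6654 + 2348 = 9002;  19283 + 9002 = 28285
450 + 48 = 498;  2348 + 498 = 2846;  9002 + 2846 = 11848;  28285 + 11848 = 40133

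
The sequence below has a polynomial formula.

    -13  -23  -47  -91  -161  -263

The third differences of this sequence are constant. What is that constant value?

-6

D1: -10, -24, -44, -70, -102
D2: -14, -20, -26, -32
D3: -6, -6, -6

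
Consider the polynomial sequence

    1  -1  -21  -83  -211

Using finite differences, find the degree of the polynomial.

Δ: -2, -20, -62, -128
Δ²: -18, -42, -66
Δ³: -24, -24
The third differences are constant, so the polynomial has degree 3.

3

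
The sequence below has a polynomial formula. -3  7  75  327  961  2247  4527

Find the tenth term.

21831

10, 68, 252, 634, 1286, 2280
58, 184, 382, 652, 994
126, 198, 270, 342
72, 72, 72
Fourth differences constant at 72.
342 + 72 = 414;  994 + 414 = 1408;  2280 + 1408 = 3688;  4527 + 3688 = 8215
414 + 72 = 486;  1408 + 486 = 1894;  3688 + 1894 = 5582;  8215 + 5582 = 13797
486 + 72 = 558;  1894 + 558 = 2452;  5582 + 2452 = 8034;  13797 + 8034 = 21831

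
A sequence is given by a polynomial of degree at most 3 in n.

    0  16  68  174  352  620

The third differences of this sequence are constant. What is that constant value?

18

First differences: 16, 52, 106, 178, 268
Second differences: 36, 54, 72, 90
Third differences: 18, 18, 18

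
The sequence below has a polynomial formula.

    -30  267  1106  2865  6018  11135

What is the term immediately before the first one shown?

-67

D1: 297, 839, 1759, 3153, 5117
D2: 542, 920, 1394, 1964
D3: 378, 474, 570
D4: 96, 96
The fourth differences are constant at 96.
Work back: 378 − 96 = 282;  542 − 282 = 260;  297 − 260 = 37;  -30 − 37 = -67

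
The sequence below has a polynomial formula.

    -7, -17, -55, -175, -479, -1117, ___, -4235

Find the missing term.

-2287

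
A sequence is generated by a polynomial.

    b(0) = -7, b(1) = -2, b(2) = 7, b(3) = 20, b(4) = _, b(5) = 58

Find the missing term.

Using the first 4 terms:
5  9  13
4  4
Constant second difference = 4.
Extend forward: 13 + 4 = 17;  20 + 17 = 37

37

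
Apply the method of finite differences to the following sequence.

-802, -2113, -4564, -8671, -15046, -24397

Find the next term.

First differences: -1311, -2451, -4107, -6375, -9351
Second differences: -1140, -1656, -2268, -2976
Third differences: -516, -612, -708
Fourth differences: -96, -96
Fourth differences constant at -96.
-708 − 96 = -804;  -2976 − 804 = -3780;  -9351 − 3780 = -13131;  -24397 − 13131 = -37528

-37528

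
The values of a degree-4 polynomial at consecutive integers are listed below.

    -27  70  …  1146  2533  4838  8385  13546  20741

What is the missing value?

Using the last 6 terms:
First differences: 1387  2305  3547  5161  7195
Second differences: 918  1242  1614  2034
Third differences: 324  372  420
Fourth differences: 48  48
Constant fourth difference = 48.
Extend backward: 324 − 48 = 276;  918 − 276 = 642;  1387 − 642 = 745;  1146 − 745 = 401

401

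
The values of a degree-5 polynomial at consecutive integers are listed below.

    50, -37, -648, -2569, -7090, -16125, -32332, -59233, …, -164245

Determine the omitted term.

-101334

Using the first 8 terms:
Δ: -87  -611  -1921  -4521  -9035  -16207  -26901
Δ²: -524  -1310  -2600  -4514  -7172  -10694
Δ³: -786  -1290  -1914  -2658  -3522
Δ⁴: -504  -624  -744  -864
Δ⁵: -120  -120  -120
Constant fifth difference = -120.
Extend forward: -864 − 120 = -984;  -3522 − 984 = -4506;  -10694 − 4506 = -15200;  -26901 − 15200 = -42101;  -59233 − 42101 = -101334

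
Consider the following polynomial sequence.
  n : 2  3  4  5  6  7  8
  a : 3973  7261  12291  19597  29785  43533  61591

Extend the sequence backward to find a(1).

3288, 5030, 7306, 10188, 13748, 18058
1742, 2276, 2882, 3560, 4310
534, 606, 678, 750
72, 72, 72
The fourth differences are constant at 72.
Work back: 534 − 72 = 462;  1742 − 462 = 1280;  3288 − 1280 = 2008;  3973 − 2008 = 1965

1965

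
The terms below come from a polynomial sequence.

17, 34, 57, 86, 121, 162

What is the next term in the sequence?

Δ: 17  23  29  35  41
Δ²: 6  6  6  6
Constant second difference = 6, so extend:
41 + 6 = 47;  162 + 47 = 209

209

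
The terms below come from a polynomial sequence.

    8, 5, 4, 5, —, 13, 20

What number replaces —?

Using the first 4 terms:
Δ: -3, -1, 1
Δ²: 2, 2
Constant second difference = 2.
Extend forward: 1 + 2 = 3;  5 + 3 = 8

8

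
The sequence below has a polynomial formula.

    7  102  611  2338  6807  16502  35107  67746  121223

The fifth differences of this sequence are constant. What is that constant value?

Δ: 95, 509, 1727, 4469, 9695, 18605, 32639, 53477
Δ²: 414, 1218, 2742, 5226, 8910, 14034, 20838
Δ³: 804, 1524, 2484, 3684, 5124, 6804
Δ⁴: 720, 960, 1200, 1440, 1680
Δ⁵: 240, 240, 240, 240

240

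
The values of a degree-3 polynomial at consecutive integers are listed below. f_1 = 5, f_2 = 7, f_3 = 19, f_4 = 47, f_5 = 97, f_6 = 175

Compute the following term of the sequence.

287

First differences: 2, 12, 28, 50, 78
Second differences: 10, 16, 22, 28
Third differences: 6, 6, 6
The third differences are constant (6).
28 + 6 = 34;  78 + 34 = 112;  175 + 112 = 287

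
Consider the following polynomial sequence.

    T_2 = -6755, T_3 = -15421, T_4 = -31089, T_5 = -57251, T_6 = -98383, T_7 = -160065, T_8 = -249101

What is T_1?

-2463

-8666  -15668  -26162  -41132  -61682  -89036
-7002  -10494  -14970  -20550  -27354
-3492  -4476  -5580  -6804
-984  -1104  -1224
-120  -120
The fifth differences are constant at -120.
Work back: -984 + 120 = -864;  -3492 + 864 = -2628;  -7002 + 2628 = -4374;  -8666 + 4374 = -4292;  -6755 + 4292 = -2463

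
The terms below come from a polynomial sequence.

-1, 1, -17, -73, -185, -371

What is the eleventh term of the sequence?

-3041

Δ: 2, -18, -56, -112, -186
Δ²: -20, -38, -56, -74
Δ³: -18, -18, -18
Constant third difference = -18, so extend:
-74 − 18 = -92;  -186 − 92 = -278;  -371 − 278 = -649
-92 − 18 = -110;  -278 − 110 = -388;  -649 − 388 = -1037
-110 − 18 = -128;  -388 − 128 = -516;  -1037 − 516 = -1553
-128 − 18 = -146;  -516 − 146 = -662;  -1553 − 662 = -2215
-146 − 18 = -164;  -662 − 164 = -826;  -2215 − 826 = -3041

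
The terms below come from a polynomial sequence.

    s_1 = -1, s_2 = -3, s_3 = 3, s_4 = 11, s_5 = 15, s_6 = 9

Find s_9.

Δ: -2 , 6 , 8 , 4 , -6
Δ²: 8 , 2 , -4 , -10
Δ³: -6 , -6 , -6
Third differences constant at -6.
-10 − 6 = -16;  -6 − 16 = -22;  9 − 22 = -13
-16 − 6 = -22;  -22 − 22 = -44;  -13 − 44 = -57
-22 − 6 = -28;  -44 − 28 = -72;  -57 − 72 = -129

-129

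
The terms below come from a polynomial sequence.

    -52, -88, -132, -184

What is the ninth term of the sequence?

D1: -36, -44, -52
D2: -8, -8
Second differences constant at -8.
-52 − 8 = -60;  -184 − 60 = -244
-60 − 8 = -68;  -244 − 68 = -312
-68 − 8 = -76;  -312 − 76 = -388
-76 − 8 = -84;  -388 − 84 = -472
-84 − 8 = -92;  -472 − 92 = -564

-564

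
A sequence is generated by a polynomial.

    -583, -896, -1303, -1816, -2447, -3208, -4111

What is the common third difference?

-12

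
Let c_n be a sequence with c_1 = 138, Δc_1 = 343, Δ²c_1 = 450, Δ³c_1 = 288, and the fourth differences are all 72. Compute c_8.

24589

Build the table forward from the leading diagonal:
Δ⁴: 72  72  72  72  72  72  72  72
Δ³: 288  360  432  504  576  648  720  792
Δ²: 450  738  1098  1530  2034  2610  3258  3978
Δ: 343  793  1531  2629  4159  6193  8803  12061
c: 138  481  1274  2805  5434  9593  15786  24589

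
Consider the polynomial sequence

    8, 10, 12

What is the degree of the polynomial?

D1: 2, 2
The first differences are constant, so the polynomial has degree 1.

1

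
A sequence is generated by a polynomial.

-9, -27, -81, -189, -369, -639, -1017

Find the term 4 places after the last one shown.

First differences: -18 , -54 , -108 , -180 , -270 , -378
Second differences: -36 , -54 , -72 , -90 , -108
Third differences: -18 , -18 , -18 , -18
Constant third difference = -18, so extend:
-108 − 18 = -126;  -378 − 126 = -504;  -1017 − 504 = -1521
-126 − 18 = -144;  -504 − 144 = -648;  -1521 − 648 = -2169
-144 − 18 = -162;  -648 − 162 = -810;  -2169 − 810 = -2979
-162 − 18 = -180;  -810 − 180 = -990;  -2979 − 990 = -3969

-3969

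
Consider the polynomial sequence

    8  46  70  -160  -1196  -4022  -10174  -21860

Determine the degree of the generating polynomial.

D1: 38, 24, -230, -1036, -2826, -6152, -11686
D2: -14, -254, -806, -1790, -3326, -5534
D3: -240, -552, -984, -1536, -2208
D4: -312, -432, -552, -672
D5: -120, -120, -120
The fifth differences are constant, so the polynomial has degree 5.

5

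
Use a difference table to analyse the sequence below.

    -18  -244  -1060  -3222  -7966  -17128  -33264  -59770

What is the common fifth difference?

First differences: -226, -816, -2162, -4744, -9162, -16136, -26506
Second differences: -590, -1346, -2582, -4418, -6974, -10370
Third differences: -756, -1236, -1836, -2556, -3396
Fourth differences: -480, -600, -720, -840
Fifth differences: -120, -120, -120

-120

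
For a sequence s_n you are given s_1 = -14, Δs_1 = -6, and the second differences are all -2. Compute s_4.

Build the table forward from the leading diagonal:
D2: -2  -2  -2  -2
D1: -6  -8  -10  -12
s: -14  -20  -28  -38

-38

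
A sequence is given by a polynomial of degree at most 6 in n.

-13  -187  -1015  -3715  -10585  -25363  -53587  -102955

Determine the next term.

-183685

D1: -174, -828, -2700, -6870, -14778, -28224, -49368
D2: -654, -1872, -4170, -7908, -13446, -21144
D3: -1218, -2298, -3738, -5538, -7698
D4: -1080, -1440, -1800, -2160
D5: -360, -360, -360
Constant fifth difference = -360, so extend:
-2160 − 360 = -2520;  -7698 − 2520 = -10218;  -21144 − 10218 = -31362;  -49368 − 31362 = -80730;  -102955 − 80730 = -183685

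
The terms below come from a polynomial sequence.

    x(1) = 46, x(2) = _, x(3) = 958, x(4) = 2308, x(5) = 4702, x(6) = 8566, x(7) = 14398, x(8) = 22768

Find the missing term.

298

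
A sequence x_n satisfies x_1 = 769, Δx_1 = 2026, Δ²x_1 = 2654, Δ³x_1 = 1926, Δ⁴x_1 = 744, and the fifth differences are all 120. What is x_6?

Build the table forward from the leading diagonal:
Fifth differences: 120  120  120  120  120  120
Fourth differences: 744  864  984  1104  1224  1344
Third differences: 1926  2670  3534  4518  5622  6846
Second differences: 2654  4580  7250  10784  15302  20924
First differences: 2026  4680  9260  16510  27294  42596
x: 769  2795  7475  16735  33245  60539

60539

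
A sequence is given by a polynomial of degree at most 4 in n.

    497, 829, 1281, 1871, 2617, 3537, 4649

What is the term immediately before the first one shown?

267

First differences: 332, 452, 590, 746, 920, 1112
Second differences: 120, 138, 156, 174, 192
Third differences: 18, 18, 18, 18
The third differences are constant at 18.
Work back: 120 − 18 = 102;  332 − 102 = 230;  497 − 230 = 267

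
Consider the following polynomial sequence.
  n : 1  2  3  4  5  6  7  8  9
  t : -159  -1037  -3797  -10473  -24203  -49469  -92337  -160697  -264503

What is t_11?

-878, -2760, -6676, -13730, -25266, -42868, -68360, -103806
-1882, -3916, -7054, -11536, -17602, -25492, -35446
-2034, -3138, -4482, -6066, -7890, -9954
-1104, -1344, -1584, -1824, -2064
-240, -240, -240, -240
The fifth differences are constant (-240).
-2064 − 240 = -2304;  -9954 − 2304 = -12258;  -35446 − 12258 = -47704;  -103806 − 47704 = -151510;  -264503 − 151510 = -416013
-2304 − 240 = -2544;  -12258 − 2544 = -14802;  -47704 − 14802 = -62506;  -151510 − 62506 = -214016;  -416013 − 214016 = -630029

-630029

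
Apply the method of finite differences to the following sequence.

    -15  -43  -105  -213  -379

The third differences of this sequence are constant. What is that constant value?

-12

D1: -28, -62, -108, -166
D2: -34, -46, -58
D3: -12, -12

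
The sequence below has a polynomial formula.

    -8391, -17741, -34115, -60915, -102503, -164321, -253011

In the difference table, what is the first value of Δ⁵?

-120

Δ: -9350, -16374, -26800, -41588, -61818, -88690
Δ²: -7024, -10426, -14788, -20230, -26872
Δ³: -3402, -4362, -5442, -6642
Δ⁴: -960, -1080, -1200
Δ⁵: -120, -120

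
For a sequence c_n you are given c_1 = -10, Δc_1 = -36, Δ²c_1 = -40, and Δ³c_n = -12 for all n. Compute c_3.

Build the table forward from the leading diagonal:
Third differences: -12  -12  -12
Second differences: -40  -52  -64
First differences: -36  -76  -128
c: -10  -46  -122

-122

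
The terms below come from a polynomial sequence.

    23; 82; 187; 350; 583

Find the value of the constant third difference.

12

D1: 59, 105, 163, 233
D2: 46, 58, 70
D3: 12, 12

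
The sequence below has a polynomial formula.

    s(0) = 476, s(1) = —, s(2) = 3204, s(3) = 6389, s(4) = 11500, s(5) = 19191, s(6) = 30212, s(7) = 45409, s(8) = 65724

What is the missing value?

1387

Using the last 7 terms:
Δ: 3185, 5111, 7691, 11021, 15197, 20315
Δ²: 1926, 2580, 3330, 4176, 5118
Δ³: 654, 750, 846, 942
Δ⁴: 96, 96, 96
Constant fourth difference = 96.
Extend backward: 654 − 96 = 558;  1926 − 558 = 1368;  3185 − 1368 = 1817;  3204 − 1817 = 1387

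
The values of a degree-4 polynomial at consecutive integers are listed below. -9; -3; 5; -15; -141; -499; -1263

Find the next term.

-2655

D1: 6, 8, -20, -126, -358, -764
D2: 2, -28, -106, -232, -406
D3: -30, -78, -126, -174
D4: -48, -48, -48
Fourth differences constant at -48.
-174 − 48 = -222;  -406 − 222 = -628;  -764 − 628 = -1392;  -1263 − 1392 = -2655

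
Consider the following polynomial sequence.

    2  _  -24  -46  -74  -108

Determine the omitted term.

-8

Using the last 4 terms:
-22, -28, -34
-6, -6
Constant second difference = -6.
Extend backward: -22 + 6 = -16;  -24 + 16 = -8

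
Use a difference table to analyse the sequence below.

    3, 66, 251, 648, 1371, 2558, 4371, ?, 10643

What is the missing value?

6996

Using the first 7 terms:
D1: 63, 185, 397, 723, 1187, 1813
D2: 122, 212, 326, 464, 626
D3: 90, 114, 138, 162
D4: 24, 24, 24
Constant fourth difference = 24.
Extend forward: 162 + 24 = 186;  626 + 186 = 812;  1813 + 812 = 2625;  4371 + 2625 = 6996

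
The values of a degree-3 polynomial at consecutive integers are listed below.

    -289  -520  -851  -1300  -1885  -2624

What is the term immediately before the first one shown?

-140

D1: -231  -331  -449  -585  -739
D2: -100  -118  -136  -154
D3: -18  -18  -18
The third differences are constant at -18.
Work back: -100 + 18 = -82;  -231 + 82 = -149;  -289 + 149 = -140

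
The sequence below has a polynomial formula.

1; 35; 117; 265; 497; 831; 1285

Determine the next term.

1877

Δ: 34  82  148  232  334  454
Δ²: 48  66  84  102  120
Δ³: 18  18  18  18
Third differences constant at 18.
120 + 18 = 138;  454 + 138 = 592;  1285 + 592 = 1877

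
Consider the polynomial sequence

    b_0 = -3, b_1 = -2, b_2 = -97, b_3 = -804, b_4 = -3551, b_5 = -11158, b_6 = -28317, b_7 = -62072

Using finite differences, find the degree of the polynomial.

5

1, -95, -707, -2747, -7607, -17159, -33755
-96, -612, -2040, -4860, -9552, -16596
-516, -1428, -2820, -4692, -7044
-912, -1392, -1872, -2352
-480, -480, -480
The fifth differences are constant, so the polynomial has degree 5.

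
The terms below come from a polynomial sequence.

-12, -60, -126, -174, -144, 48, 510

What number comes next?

1374

D1: -48 , -66 , -48 , 30 , 192 , 462
D2: -18 , 18 , 78 , 162 , 270
D3: 36 , 60 , 84 , 108
D4: 24 , 24 , 24
Constant fourth difference = 24, so extend:
108 + 24 = 132;  270 + 132 = 402;  462 + 402 = 864;  510 + 864 = 1374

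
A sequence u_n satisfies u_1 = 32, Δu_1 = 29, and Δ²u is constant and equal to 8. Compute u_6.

257

Build the table forward from the leading diagonal:
Second differences: 8, 8, 8, 8, 8, 8
First differences: 29, 37, 45, 53, 61, 69
u: 32, 61, 98, 143, 196, 257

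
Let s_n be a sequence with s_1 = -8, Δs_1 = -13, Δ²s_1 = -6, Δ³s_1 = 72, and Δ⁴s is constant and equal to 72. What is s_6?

947

Build the table forward from the leading diagonal:
D4: 72, 72, 72, 72, 72, 72
D3: 72, 144, 216, 288, 360, 432
D2: -6, 66, 210, 426, 714, 1074
D1: -13, -19, 47, 257, 683, 1397
s: -8, -21, -40, 7, 264, 947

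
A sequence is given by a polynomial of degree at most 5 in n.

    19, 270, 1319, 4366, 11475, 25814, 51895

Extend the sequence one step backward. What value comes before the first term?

-10

D1: 251, 1049, 3047, 7109, 14339, 26081
D2: 798, 1998, 4062, 7230, 11742
D3: 1200, 2064, 3168, 4512
D4: 864, 1104, 1344
D5: 240, 240
The fifth differences are constant at 240.
Work back: 864 − 240 = 624;  1200 − 624 = 576;  798 − 576 = 222;  251 − 222 = 29;  19 − 29 = -10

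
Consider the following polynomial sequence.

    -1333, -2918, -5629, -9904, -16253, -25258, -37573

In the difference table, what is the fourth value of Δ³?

D1: -1585, -2711, -4275, -6349, -9005, -12315
D2: -1126, -1564, -2074, -2656, -3310
D3: -438, -510, -582, -654
D4: -72, -72, -72

-654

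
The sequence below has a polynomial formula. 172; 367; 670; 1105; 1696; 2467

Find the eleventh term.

9862

First differences: 195  303  435  591  771
Second differences: 108  132  156  180
Third differences: 24  24  24
Constant third difference = 24, so extend:
180 + 24 = 204;  771 + 204 = 975;  2467 + 975 = 3442
204 + 24 = 228;  975 + 228 = 1203;  3442 + 1203 = 4645
228 + 24 = 252;  1203 + 252 = 1455;  4645 + 1455 = 6100
252 + 24 = 276;  1455 + 276 = 1731;  6100 + 1731 = 7831
276 + 24 = 300;  1731 + 300 = 2031;  7831 + 2031 = 9862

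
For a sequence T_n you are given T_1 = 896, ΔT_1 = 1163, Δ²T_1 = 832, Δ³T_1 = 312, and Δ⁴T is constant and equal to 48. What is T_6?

Build the table forward from the leading diagonal:
Δ⁴: 48, 48, 48, 48, 48, 48
Δ³: 312, 360, 408, 456, 504, 552
Δ²: 832, 1144, 1504, 1912, 2368, 2872
Δ: 1163, 1995, 3139, 4643, 6555, 8923
T: 896, 2059, 4054, 7193, 11836, 18391

18391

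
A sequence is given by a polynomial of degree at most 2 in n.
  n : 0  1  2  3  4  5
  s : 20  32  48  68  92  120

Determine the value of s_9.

272

Δ: 12 , 16 , 20 , 24 , 28
Δ²: 4 , 4 , 4 , 4
The second differences are constant (4).
28 + 4 = 32;  120 + 32 = 152
32 + 4 = 36;  152 + 36 = 188
36 + 4 = 40;  188 + 40 = 228
40 + 4 = 44;  228 + 44 = 272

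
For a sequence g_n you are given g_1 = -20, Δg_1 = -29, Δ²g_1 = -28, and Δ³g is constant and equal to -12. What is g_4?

-203

Build the table forward from the leading diagonal:
Third differences: -12, -12, -12, -12
Second differences: -28, -40, -52, -64
First differences: -29, -57, -97, -149
g: -20, -49, -106, -203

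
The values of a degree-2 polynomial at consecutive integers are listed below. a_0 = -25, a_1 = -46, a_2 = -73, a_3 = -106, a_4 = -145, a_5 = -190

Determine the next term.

First differences: -21 , -27 , -33 , -39 , -45
Second differences: -6 , -6 , -6 , -6
The second differences are constant (-6).
-45 − 6 = -51;  -190 − 51 = -241

-241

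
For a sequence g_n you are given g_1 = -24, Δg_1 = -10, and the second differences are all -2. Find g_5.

Build the table forward from the leading diagonal:
Second differences: -2, -2, -2, -2, -2
First differences: -10, -12, -14, -16, -18
g: -24, -34, -46, -60, -76

-76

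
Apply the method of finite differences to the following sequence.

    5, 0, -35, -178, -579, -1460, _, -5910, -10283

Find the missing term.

Using the first 6 terms:
Δ: -5, -35, -143, -401, -881
Δ²: -30, -108, -258, -480
Δ³: -78, -150, -222
Δ⁴: -72, -72
Constant fourth difference = -72.
Extend forward: -222 − 72 = -294;  -480 − 294 = -774;  -881 − 774 = -1655;  -1460 − 1655 = -3115

-3115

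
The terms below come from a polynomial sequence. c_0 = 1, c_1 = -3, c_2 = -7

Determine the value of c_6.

First differences: -4  -4
The first differences are constant (-4).
-7 − 4 = -11
-11 − 4 = -15
-15 − 4 = -19
-19 − 4 = -23

-23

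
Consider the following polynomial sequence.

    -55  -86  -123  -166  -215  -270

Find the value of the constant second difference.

-6

Δ: -31, -37, -43, -49, -55
Δ²: -6, -6, -6, -6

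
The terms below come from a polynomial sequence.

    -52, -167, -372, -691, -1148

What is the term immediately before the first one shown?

Δ: -115, -205, -319, -457
Δ²: -90, -114, -138
Δ³: -24, -24
The third differences are constant at -24.
Work back: -90 + 24 = -66;  -115 + 66 = -49;  -52 + 49 = -3

-3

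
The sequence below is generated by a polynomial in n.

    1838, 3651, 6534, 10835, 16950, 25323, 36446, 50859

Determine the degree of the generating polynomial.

4

D1: 1813, 2883, 4301, 6115, 8373, 11123, 14413
D2: 1070, 1418, 1814, 2258, 2750, 3290
D3: 348, 396, 444, 492, 540
D4: 48, 48, 48, 48
The fourth differences are constant, so the polynomial has degree 4.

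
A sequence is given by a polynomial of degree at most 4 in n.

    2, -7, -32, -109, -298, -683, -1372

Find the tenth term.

First differences: -9  -25  -77  -189  -385  -689
Second differences: -16  -52  -112  -196  -304
Third differences: -36  -60  -84  -108
Fourth differences: -24  -24  -24
The fourth differences are constant (-24).
-108 − 24 = -132;  -304 − 132 = -436;  -689 − 436 = -1125;  -1372 − 1125 = -2497
-132 − 24 = -156;  -436 − 156 = -592;  -1125 − 592 = -1717;  -2497 − 1717 = -4214
-156 − 24 = -180;  -592 − 180 = -772;  -1717 − 772 = -2489;  -4214 − 2489 = -6703

-6703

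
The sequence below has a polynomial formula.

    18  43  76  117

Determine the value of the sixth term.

25, 33, 41
8, 8
Second differences constant at 8.
41 + 8 = 49;  117 + 49 = 166
49 + 8 = 57;  166 + 57 = 223

223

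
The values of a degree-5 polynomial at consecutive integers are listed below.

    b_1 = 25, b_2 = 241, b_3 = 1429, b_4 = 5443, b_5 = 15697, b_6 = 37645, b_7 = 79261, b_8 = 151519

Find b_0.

7

First differences: 216  1188  4014  10254  21948  41616  72258
Second differences: 972  2826  6240  11694  19668  30642
Third differences: 1854  3414  5454  7974  10974
Fourth differences: 1560  2040  2520  3000
Fifth differences: 480  480  480
The fifth differences are constant at 480.
Work back: 1560 − 480 = 1080;  1854 − 1080 = 774;  972 − 774 = 198;  216 − 198 = 18;  25 − 18 = 7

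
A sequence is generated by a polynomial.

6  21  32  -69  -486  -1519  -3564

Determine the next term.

-7113

Δ: 15  11  -101  -417  -1033  -2045
Δ²: -4  -112  -316  -616  -1012
Δ³: -108  -204  -300  -396
Δ⁴: -96  -96  -96
Fourth differences constant at -96.
-396 − 96 = -492;  -1012 − 492 = -1504;  -2045 − 1504 = -3549;  -3564 − 3549 = -7113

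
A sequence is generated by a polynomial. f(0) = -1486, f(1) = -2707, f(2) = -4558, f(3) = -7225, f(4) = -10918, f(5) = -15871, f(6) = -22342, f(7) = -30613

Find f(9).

Δ: -1221, -1851, -2667, -3693, -4953, -6471, -8271
Δ²: -630, -816, -1026, -1260, -1518, -1800
Δ³: -186, -210, -234, -258, -282
Δ⁴: -24, -24, -24, -24
Fourth differences constant at -24.
-282 − 24 = -306;  -1800 − 306 = -2106;  -8271 − 2106 = -10377;  -30613 − 10377 = -40990
-306 − 24 = -330;  -2106 − 330 = -2436;  -10377 − 2436 = -12813;  -40990 − 12813 = -53803

-53803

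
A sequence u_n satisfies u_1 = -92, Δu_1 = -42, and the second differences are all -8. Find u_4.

-242

Build the table forward from the leading diagonal:
Second differences: -8, -8, -8, -8
First differences: -42, -50, -58, -66
u: -92, -134, -184, -242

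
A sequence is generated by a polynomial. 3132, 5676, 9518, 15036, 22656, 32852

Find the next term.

46146

First differences: 2544  3842  5518  7620  10196
Second differences: 1298  1676  2102  2576
Third differences: 378  426  474
Fourth differences: 48  48
The fourth differences are constant (48).
474 + 48 = 522;  2576 + 522 = 3098;  10196 + 3098 = 13294;  32852 + 13294 = 46146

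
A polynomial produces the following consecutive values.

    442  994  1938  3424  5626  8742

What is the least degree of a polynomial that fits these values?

4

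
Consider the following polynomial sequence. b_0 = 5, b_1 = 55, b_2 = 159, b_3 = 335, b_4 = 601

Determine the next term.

975

First differences: 50  104  176  266
Second differences: 54  72  90
Third differences: 18  18
Third differences constant at 18.
90 + 18 = 108;  266 + 108 = 374;  601 + 374 = 975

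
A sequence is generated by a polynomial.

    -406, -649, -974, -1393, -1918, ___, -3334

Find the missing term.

-2561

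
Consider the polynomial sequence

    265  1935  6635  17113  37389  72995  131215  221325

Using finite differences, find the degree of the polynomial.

5

D1: 1670, 4700, 10478, 20276, 35606, 58220, 90110
D2: 3030, 5778, 9798, 15330, 22614, 31890
D3: 2748, 4020, 5532, 7284, 9276
D4: 1272, 1512, 1752, 1992
D5: 240, 240, 240
The fifth differences are constant, so the polynomial has degree 5.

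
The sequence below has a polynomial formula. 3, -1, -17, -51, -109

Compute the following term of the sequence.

First differences: -4  -16  -34  -58
Second differences: -12  -18  -24
Third differences: -6  -6
Constant third difference = -6, so extend:
-24 − 6 = -30;  -58 − 30 = -88;  -109 − 88 = -197

-197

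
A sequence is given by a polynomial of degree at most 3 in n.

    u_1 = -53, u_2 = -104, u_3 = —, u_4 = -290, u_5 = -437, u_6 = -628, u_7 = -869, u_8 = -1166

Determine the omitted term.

-181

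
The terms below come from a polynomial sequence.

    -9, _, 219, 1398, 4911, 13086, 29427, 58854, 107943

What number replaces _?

-18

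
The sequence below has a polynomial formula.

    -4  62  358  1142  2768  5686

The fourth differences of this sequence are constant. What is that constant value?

96

D1: 66, 296, 784, 1626, 2918
D2: 230, 488, 842, 1292
D3: 258, 354, 450
D4: 96, 96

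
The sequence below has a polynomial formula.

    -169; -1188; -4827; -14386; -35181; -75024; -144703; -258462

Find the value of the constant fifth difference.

-480

D1: -1019, -3639, -9559, -20795, -39843, -69679, -113759
D2: -2620, -5920, -11236, -19048, -29836, -44080
D3: -3300, -5316, -7812, -10788, -14244
D4: -2016, -2496, -2976, -3456
D5: -480, -480, -480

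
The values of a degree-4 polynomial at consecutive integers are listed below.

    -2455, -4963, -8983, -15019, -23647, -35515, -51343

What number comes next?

-2508, -4020, -6036, -8628, -11868, -15828
-1512, -2016, -2592, -3240, -3960
-504, -576, -648, -720
-72, -72, -72
Fourth differences constant at -72.
-720 − 72 = -792;  -3960 − 792 = -4752;  -15828 − 4752 = -20580;  -51343 − 20580 = -71923

-71923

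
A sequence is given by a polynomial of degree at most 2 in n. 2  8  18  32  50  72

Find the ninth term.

162

First differences: 6  10  14  18  22
Second differences: 4  4  4  4
Constant second difference = 4, so extend:
22 + 4 = 26;  72 + 26 = 98
26 + 4 = 30;  98 + 30 = 128
30 + 4 = 34;  128 + 34 = 162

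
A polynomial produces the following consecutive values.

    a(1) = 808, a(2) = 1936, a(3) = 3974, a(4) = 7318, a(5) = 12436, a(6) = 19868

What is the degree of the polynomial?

Δ: 1128, 2038, 3344, 5118, 7432
Δ²: 910, 1306, 1774, 2314
Δ³: 396, 468, 540
Δ⁴: 72, 72
The fourth differences are constant, so the polynomial has degree 4.

4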